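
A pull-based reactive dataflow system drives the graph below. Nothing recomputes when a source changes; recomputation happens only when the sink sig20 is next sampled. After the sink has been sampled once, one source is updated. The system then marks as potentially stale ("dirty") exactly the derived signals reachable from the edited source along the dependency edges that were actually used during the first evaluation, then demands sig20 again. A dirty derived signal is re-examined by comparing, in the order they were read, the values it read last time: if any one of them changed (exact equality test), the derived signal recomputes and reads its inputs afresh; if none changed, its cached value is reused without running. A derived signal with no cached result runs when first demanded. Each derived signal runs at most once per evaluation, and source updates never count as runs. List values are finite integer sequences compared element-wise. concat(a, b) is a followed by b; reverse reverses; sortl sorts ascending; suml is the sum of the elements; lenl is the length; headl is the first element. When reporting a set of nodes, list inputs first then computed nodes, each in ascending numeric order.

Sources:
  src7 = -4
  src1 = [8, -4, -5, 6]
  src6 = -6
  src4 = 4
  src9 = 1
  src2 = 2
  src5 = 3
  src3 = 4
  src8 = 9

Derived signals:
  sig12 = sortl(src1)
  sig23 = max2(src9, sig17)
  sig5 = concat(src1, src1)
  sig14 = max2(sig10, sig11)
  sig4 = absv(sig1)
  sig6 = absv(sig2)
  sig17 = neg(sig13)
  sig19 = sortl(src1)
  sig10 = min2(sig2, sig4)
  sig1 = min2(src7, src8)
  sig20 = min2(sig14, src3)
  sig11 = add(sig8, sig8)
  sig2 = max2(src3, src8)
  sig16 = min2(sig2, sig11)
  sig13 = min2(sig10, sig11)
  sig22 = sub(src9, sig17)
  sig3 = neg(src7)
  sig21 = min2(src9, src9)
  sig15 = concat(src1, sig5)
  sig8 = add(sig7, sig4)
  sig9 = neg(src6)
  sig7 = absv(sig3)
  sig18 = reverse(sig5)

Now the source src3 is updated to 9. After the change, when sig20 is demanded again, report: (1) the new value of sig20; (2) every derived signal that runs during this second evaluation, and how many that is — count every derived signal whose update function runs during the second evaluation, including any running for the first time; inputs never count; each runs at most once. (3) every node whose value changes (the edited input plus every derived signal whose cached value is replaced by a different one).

New value of sig20: 9.
Derived signals that run: sig2, sig20 — 2 in total.
Values that change: src3, sig20.
Key observation: the cutoff stops propagation at sig10 — its inputs' values are unchanged, so it reuses its cache.

First evaluation (everything demanded from the output):
  sig1 = min2(-4, 9) = -4
  sig2 = max2(4, 9) = 9
  sig3 = neg(-4) = 4
  sig4 = absv(-4) = 4
  sig7 = absv(4) = 4
  sig8 = add(4, 4) = 8
  sig10 = min2(9, 4) = 4
  sig11 = add(8, 8) = 16
  sig14 = max2(4, 16) = 16
  sig20 = min2(16, 4) = 4

Propagation after the edit:
  sig2: runs — src3 4->9; result 9 (same value as before).
  sig10: checked — values it read are unchanged (sig2 unchanged, sig4 unchanged); reused cached 4 without running.
  sig14: checked — values it read are unchanged (sig10 unchanged, sig11 unchanged); reused cached 16 without running.
  sig20: runs — src3 4->9; result 9.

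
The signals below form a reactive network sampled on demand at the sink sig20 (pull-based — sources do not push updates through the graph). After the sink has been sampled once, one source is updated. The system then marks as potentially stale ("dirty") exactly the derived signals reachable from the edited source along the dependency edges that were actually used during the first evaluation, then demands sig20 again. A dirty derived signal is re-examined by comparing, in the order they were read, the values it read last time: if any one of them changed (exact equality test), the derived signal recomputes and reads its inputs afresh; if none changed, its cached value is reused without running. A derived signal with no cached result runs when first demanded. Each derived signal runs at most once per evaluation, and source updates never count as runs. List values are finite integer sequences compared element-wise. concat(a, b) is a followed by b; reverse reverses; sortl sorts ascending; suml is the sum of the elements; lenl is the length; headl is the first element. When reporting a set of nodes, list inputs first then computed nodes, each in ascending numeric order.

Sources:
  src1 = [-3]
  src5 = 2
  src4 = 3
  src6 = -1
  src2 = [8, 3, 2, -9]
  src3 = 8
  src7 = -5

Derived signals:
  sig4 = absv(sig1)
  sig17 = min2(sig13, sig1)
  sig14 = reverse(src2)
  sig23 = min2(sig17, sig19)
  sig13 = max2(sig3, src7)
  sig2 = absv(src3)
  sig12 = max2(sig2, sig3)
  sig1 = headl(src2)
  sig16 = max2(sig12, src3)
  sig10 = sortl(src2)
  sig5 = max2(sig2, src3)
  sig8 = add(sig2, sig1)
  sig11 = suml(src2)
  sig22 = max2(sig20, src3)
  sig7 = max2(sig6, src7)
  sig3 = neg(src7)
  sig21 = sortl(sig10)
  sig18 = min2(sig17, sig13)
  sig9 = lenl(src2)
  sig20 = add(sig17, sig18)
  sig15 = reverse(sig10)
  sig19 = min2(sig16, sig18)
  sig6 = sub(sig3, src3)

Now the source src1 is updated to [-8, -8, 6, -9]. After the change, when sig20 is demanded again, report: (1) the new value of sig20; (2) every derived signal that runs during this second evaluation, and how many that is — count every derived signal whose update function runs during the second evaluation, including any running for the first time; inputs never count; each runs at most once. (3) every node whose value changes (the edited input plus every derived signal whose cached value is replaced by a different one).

sig20 now evaluates to 10.
Run set: none (0 run).
Changed values: src1.
The important point: nothing the output needs ever reads src1, so the edit is invisible to it.

Initial pass — values computed on the first demand:
  sig1 = headl([8, 3, 2, -9]) = 8
  sig3 = neg(-5) = 5
  sig13 = max2(5, -5) = 5
  sig17 = min2(5, 8) = 5
  sig18 = min2(5, 5) = 5
  sig20 = add(5, 5) = 10

Second demand — change propagation:
  no demanded computation ever read src1, so the edit dirties nothing and nothing runs.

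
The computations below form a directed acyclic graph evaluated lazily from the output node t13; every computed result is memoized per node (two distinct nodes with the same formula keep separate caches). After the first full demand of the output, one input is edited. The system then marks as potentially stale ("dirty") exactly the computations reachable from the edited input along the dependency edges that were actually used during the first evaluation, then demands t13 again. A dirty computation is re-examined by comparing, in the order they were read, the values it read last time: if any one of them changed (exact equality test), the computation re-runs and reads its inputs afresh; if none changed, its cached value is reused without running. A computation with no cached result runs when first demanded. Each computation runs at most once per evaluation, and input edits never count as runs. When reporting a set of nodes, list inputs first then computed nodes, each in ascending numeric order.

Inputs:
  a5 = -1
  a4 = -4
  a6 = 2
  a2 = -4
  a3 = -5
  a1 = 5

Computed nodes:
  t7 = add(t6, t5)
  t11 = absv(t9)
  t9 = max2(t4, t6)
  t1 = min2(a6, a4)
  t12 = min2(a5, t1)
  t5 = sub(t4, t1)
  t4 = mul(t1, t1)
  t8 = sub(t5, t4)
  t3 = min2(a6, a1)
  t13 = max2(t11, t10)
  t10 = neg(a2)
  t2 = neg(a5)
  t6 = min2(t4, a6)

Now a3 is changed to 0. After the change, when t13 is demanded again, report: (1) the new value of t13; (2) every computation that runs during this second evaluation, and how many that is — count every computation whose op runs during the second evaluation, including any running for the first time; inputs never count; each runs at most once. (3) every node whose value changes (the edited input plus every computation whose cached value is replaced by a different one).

Demanding t13 again yields 16.
0 computations run: none.
The nodes whose values change: a3.
Note the shortcut — nothing in the graph depends on a3 at all, so no recomputation happens.

First demand of the output computes:
  t1 = min2(2, -4) = -4
  t4 = mul(-4, -4) = 16
  t6 = min2(16, 2) = 2
  t9 = max2(16, 2) = 16
  t10 = neg(-4) = 4
  t11 = absv(16) = 16
  t13 = max2(16, 4) = 16

After the edit, cleaning proceeds:
  no node depends on a3 at all; the second demand re-runs nothing.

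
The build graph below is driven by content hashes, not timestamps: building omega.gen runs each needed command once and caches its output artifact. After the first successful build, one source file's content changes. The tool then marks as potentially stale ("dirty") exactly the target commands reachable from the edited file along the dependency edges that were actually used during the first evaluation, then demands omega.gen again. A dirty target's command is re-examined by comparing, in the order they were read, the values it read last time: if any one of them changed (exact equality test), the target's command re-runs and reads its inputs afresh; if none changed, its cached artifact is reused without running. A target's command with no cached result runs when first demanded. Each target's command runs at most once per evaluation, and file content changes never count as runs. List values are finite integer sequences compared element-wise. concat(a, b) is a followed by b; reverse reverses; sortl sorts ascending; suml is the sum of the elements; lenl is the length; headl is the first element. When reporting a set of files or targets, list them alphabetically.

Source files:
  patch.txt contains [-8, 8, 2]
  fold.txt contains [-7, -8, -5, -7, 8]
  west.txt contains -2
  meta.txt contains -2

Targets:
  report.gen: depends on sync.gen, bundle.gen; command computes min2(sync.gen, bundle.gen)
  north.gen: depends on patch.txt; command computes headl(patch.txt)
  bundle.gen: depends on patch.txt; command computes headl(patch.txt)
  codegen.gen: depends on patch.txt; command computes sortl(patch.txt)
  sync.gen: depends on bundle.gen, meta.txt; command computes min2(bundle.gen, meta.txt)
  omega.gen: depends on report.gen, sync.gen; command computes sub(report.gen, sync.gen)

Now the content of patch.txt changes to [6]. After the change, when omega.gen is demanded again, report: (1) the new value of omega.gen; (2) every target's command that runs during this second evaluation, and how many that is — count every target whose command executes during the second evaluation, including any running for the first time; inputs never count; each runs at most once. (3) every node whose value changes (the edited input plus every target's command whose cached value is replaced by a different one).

omega.gen now evaluates to 0.
Run set: bundle.gen, omega.gen, report.gen, sync.gen (4 run).
Changed values: bundle.gen, patch.txt, report.gen, sync.gen.

Initial pass — values computed on the first demand:
  bundle.gen = headl([-8, 8, 2]) = -8
  sync.gen = min2(-8, -2) = -8
  report.gen = min2(-8, -8) = -8
  omega.gen = sub(-8, -8) = 0

Second demand — change propagation:
  bundle.gen: re-runs because patch.txt [-8, 8, 2]->[6]; new result 6.
  sync.gen: re-runs because bundle.gen -8->6; new result -2.
  report.gen: re-runs because sync.gen -8->-2; bundle.gen -8->6; new result -2.
  omega.gen: re-runs because report.gen -8->-2; sync.gen -8->-2; new result 0 (unchanged).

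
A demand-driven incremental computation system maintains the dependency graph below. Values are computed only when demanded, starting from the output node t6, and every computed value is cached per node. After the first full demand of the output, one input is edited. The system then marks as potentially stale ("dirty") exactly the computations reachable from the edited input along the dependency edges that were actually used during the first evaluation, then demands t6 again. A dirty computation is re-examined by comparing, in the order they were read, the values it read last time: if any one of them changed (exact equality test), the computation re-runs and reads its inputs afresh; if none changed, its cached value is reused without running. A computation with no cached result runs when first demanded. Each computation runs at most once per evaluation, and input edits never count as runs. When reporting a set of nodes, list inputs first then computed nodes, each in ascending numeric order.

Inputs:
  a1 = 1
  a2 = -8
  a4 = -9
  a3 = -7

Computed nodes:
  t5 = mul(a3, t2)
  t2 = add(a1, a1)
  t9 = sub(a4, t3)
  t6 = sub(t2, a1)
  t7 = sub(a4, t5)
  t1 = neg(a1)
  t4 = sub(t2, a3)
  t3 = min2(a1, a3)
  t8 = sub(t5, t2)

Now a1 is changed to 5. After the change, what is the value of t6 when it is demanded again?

New value of t6: 5.

First evaluation (everything demanded from the output):
  t2 = add(1, 1) = 2
  t6 = sub(2, 1) = 1

Propagation after the edit:
  t2: runs — a1 1->5; a1 1->5; result 10.
  t6: runs — t2 2->10; a1 1->5; result 5.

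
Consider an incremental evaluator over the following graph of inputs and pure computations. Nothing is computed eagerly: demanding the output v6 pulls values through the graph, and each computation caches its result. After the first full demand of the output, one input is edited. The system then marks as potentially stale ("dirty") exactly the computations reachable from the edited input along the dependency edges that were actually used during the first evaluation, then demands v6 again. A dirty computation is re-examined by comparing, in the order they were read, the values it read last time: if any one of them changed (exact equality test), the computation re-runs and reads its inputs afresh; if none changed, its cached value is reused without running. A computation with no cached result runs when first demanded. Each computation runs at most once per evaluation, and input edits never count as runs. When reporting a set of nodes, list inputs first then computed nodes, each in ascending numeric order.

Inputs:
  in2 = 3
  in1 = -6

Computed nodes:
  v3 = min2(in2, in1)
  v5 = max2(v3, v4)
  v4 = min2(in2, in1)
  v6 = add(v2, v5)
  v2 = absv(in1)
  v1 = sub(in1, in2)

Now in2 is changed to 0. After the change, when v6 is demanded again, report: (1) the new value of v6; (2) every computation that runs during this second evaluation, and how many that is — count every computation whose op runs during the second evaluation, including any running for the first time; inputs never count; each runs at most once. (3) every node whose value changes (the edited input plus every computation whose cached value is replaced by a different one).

Initial pass — values computed on the first demand:
  v2 = absv(-6) = 6
  v3 = min2(3, -6) = -6
  v4 = min2(3, -6) = -6
  v5 = max2(-6, -6) = -6
  v6 = add(6, -6) = 0

Second demand — change propagation:
  v3: re-runs because in2 3->0; new result -6 (unchanged).
  v4: re-runs because in2 3->0; new result -6 (unchanged).
  v5: re-examined; everything it read last time is the same (v3 unchanged, v4 unchanged) — cache -6 kept, no run.
  v6: re-examined; everything it read last time is the same (v2 unchanged, v5 unchanged) — cache 0 kept, no run.

The important point: at v5 every value read last time is unchanged, so the dirty flag clears without a run.

v6 now evaluates to 0.
Run set: v3, v4 (2 run).
Changed values: in2.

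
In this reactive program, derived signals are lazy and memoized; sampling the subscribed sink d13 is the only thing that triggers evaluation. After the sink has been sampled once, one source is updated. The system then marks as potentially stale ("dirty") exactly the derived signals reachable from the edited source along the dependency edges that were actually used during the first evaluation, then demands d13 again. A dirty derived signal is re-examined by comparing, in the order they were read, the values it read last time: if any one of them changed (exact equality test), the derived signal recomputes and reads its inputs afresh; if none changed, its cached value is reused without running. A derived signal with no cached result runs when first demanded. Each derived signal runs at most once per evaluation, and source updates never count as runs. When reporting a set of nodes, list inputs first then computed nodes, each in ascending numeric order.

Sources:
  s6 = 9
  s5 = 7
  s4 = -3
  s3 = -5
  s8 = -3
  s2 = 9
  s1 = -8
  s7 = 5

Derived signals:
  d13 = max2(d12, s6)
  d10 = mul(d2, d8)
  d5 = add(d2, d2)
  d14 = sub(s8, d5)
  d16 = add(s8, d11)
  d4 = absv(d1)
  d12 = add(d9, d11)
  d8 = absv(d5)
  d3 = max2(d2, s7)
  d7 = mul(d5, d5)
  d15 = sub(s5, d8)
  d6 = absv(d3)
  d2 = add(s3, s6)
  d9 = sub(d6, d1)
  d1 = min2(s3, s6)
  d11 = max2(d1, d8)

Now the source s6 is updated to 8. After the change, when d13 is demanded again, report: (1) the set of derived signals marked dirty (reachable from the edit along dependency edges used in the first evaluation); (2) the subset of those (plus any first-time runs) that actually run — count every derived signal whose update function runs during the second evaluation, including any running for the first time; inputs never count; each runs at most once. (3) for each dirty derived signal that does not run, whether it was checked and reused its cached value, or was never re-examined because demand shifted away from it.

The edit dirties: d1, d2, d3, d5, d6, d8, d9, d11, d12, d13.
8 derived signals run: d1, d2, d3, d5, d8, d11, d12, d13.
Cache hits after checking: d6, d9.
Note where the cutoff bites: d6 is checked, finds nothing changed, and keeps its cache.

First demand of the output computes:
  d1 = min2(-5, 9) = -5
  d2 = add(-5, 9) = 4
  d3 = max2(4, 5) = 5
  d5 = add(4, 4) = 8
  d6 = absv(5) = 5
  d8 = absv(8) = 8
  d9 = sub(5, -5) = 10
  d11 = max2(-5, 8) = 8
  d12 = add(10, 8) = 18
  d13 = max2(18, 9) = 18

After the edit, cleaning proceeds:
  d1: a read changed (s6 9->8) — executes, giving -5 — identical to its old value.
  d2: a read changed (s6 9->8) — executes, giving 3.
  d3: a read changed (d2 4->3) — executes, giving 5 — identical to its old value.
  d5: a read changed (d2 4->3; d2 4->3) — executes, giving 6.
  d6: dirty, but its reads are unchanged (d3 unchanged); cached 5 stands.
  d8: a read changed (d5 8->6) — executes, giving 6.
  d9: dirty, but its reads are unchanged (d6 unchanged, d1 unchanged); cached 10 stands.
  d11: a read changed (d8 8->6) — executes, giving 6.
  d12: a read changed (d11 8->6) — executes, giving 16.
  d13: a read changed (d12 18->16; s6 9->8) — executes, giving 16.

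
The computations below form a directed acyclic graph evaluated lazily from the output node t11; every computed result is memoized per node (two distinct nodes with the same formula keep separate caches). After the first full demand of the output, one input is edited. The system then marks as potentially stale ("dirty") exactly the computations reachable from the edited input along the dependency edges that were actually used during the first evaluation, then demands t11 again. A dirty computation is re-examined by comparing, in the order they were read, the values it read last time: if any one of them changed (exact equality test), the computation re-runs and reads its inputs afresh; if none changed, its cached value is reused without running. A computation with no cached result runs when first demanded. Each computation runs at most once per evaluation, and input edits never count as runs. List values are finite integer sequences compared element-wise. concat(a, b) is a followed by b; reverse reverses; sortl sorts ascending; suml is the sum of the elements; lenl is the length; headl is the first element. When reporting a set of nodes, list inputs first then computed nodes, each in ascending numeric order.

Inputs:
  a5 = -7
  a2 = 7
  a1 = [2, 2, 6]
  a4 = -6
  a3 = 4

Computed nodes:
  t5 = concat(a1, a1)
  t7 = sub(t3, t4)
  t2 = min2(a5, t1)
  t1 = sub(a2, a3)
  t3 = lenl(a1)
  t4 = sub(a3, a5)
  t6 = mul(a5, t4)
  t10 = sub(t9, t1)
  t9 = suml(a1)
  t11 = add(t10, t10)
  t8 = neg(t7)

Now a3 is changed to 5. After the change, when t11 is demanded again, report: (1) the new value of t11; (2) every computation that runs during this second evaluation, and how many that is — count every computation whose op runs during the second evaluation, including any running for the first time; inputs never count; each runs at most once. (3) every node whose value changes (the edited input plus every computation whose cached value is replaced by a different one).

First demand of the output computes:
  t1 = sub(7, 4) = 3
  t9 = suml([2, 2, 6]) = 10
  t10 = sub(10, 3) = 7
  t11 = add(7, 7) = 14

After the edit, cleaning proceeds:
  t1: a read changed (a3 4->5) — executes, giving 2.
  t10: a read changed (t1 3->2) — executes, giving 8.
  t11: a read changed (t10 7->8; t10 7->8) — executes, giving 16.

Demanding t11 again yields 16.
3 computations run: t1, t10, t11.
The nodes whose values change: a3, t1, t10, t11.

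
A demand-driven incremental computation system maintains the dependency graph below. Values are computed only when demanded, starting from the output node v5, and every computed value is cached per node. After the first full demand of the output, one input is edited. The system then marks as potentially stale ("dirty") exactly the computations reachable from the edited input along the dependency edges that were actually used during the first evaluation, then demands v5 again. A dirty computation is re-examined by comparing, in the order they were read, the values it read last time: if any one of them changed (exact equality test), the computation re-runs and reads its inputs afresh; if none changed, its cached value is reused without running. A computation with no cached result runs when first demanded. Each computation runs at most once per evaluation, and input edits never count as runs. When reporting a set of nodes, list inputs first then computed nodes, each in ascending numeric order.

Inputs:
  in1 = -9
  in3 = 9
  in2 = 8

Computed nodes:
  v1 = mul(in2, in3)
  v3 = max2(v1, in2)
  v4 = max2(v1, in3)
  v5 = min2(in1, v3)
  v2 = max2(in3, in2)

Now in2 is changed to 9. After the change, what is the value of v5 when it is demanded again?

New value of v5: -9.

First evaluation (everything demanded from the output):
  v1 = mul(8, 9) = 72
  v3 = max2(72, 8) = 72
  v5 = min2(-9, 72) = -9

Propagation after the edit:
  v1: runs — in2 8->9; result 81.
  v3: runs — v1 72->81; in2 8->9; result 81.
  v5: runs — v3 72->81; result -9 (same value as before).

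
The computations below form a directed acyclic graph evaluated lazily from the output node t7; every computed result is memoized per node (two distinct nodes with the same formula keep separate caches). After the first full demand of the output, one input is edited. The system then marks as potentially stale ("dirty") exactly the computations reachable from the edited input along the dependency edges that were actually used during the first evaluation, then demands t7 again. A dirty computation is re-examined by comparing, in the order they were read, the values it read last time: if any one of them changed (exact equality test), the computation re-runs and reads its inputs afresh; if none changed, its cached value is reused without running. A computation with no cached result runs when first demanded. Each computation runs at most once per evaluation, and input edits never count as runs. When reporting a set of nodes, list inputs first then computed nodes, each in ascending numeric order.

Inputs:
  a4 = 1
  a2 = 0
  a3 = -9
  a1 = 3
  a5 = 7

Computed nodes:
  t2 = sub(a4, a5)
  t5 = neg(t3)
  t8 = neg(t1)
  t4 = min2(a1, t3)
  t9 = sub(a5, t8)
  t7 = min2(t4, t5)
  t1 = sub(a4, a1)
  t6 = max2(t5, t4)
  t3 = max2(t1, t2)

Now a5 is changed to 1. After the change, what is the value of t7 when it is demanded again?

First demand of the output computes:
  t1 = sub(1, 3) = -2
  t2 = sub(1, 7) = -6
  t3 = max2(-2, -6) = -2
  t4 = min2(3, -2) = -2
  t5 = neg(-2) = 2
  t7 = min2(-2, 2) = -2

After the edit, cleaning proceeds:
  t2: a read changed (a5 7->1) — executes, giving 0.
  t3: a read changed (t2 -6->0) — executes, giving 0.
  t4: a read changed (t3 -2->0) — executes, giving 0.
  t5: a read changed (t3 -2->0) — executes, giving 0.
  t7: a read changed (t4 -2->0; t5 2->0) — executes, giving 0.

Demanding t7 again yields 0.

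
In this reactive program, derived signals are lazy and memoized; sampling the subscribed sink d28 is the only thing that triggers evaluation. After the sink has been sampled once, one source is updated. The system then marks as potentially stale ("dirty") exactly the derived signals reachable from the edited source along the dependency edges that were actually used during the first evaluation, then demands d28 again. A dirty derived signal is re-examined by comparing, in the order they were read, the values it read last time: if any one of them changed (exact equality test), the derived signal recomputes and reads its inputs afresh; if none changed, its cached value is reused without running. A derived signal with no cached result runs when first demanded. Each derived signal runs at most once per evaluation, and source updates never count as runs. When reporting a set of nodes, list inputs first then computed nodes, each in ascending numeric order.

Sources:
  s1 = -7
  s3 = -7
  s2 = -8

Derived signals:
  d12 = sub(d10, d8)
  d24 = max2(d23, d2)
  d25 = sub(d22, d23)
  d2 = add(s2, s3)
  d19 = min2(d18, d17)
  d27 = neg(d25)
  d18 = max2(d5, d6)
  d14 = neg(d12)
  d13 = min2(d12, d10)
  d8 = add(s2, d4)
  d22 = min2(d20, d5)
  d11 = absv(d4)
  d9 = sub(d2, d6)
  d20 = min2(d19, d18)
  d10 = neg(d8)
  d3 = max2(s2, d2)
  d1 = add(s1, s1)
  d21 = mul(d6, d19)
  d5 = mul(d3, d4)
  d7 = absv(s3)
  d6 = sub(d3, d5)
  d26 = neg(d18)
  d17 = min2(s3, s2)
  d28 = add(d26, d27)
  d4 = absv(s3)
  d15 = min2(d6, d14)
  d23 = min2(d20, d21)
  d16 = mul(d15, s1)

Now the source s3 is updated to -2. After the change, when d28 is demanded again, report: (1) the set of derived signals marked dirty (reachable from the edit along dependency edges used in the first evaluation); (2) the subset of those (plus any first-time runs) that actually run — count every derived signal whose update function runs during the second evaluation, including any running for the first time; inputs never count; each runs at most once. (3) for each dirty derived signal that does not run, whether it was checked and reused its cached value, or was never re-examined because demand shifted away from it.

First demand of the output computes:
  d2 = add(-8, -7) = -15
  d3 = max2(-8, -15) = -8
  d4 = absv(-7) = 7
  d5 = mul(-8, 7) = -56
  d6 = sub(-8, -56) = 48
  d17 = min2(-7, -8) = -8
  d18 = max2(-56, 48) = 48
  d19 = min2(48, -8) = -8
  d20 = min2(-8, 48) = -8
  d21 = mul(48, -8) = -384
  d22 = min2(-8, -56) = -56
  d23 = min2(-8, -384) = -384
  d25 = sub(-56, -384) = 328
  d26 = neg(48) = -48
  d27 = neg(328) = -328
  d28 = add(-48, -328) = -376

After the edit, cleaning proceeds:
  d2: a read changed (s3 -7->-2) — executes, giving -10.
  d3: a read changed (d2 -15->-10) — executes, giving -8 — identical to its old value.
  d4: a read changed (s3 -7->-2) — executes, giving 2.
  d5: a read changed (d4 7->2) — executes, giving -16.
  d6: a read changed (d5 -56->-16) — executes, giving 8.
  d17: a read changed (s3 -7->-2) — executes, giving -8 — identical to its old value.
  d18: a read changed (d5 -56->-16; d6 48->8) — executes, giving 8.
  d19: a read changed (d18 48->8) — executes, giving -8 — identical to its old value.
  d20: a read changed (d18 48->8) — executes, giving -8 — identical to its old value.
  d21: a read changed (d6 48->8) — executes, giving -64.
  d22: a read changed (d5 -56->-16) — executes, giving -16.
  d23: a read changed (d21 -384->-64) — executes, giving -64.
  d25: a read changed (d22 -56->-16; d23 -384->-64) — executes, giving 48.
  d26: a read changed (d18 48->8) — executes, giving -8.
  d27: a read changed (d25 328->48) — executes, giving -48.
  d28: a read changed (d26 -48->-8; d27 -328->-48) — executes, giving -56.

The edit dirties: d2, d3, d4, d5, d6, d17, d18, d19, d20, d21, d22, d23, d25, d26, d27, d28.
16 derived signals run: d2, d3, d4, d5, d6, d17, d18, d19, d20, d21, d22, d23, d25, d26, d27, d28.
No dirty derived signal escaped a run.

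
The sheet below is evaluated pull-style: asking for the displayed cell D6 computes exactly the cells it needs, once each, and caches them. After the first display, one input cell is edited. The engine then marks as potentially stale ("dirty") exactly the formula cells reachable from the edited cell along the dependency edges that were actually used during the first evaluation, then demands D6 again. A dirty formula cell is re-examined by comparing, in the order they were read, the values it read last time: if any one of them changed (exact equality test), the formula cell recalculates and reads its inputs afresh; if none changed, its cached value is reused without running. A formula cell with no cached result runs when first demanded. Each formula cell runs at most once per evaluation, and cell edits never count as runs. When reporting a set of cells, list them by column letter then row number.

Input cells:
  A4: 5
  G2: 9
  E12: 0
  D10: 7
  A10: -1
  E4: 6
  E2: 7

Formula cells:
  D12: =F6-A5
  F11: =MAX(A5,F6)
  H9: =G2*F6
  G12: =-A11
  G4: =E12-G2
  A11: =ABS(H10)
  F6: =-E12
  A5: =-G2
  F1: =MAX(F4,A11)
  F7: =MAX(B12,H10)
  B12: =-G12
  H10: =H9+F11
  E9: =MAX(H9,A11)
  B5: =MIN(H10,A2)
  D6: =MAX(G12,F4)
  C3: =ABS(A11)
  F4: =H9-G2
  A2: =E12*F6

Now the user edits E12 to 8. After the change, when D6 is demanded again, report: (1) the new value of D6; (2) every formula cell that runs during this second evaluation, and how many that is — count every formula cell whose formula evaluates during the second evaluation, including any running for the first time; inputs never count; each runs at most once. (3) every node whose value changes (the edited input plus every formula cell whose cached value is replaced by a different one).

Demanding D6 again yields -80.
8 formula cells run: A11, D6, F4, F6, F11, G12, H9, H10.
The nodes whose values change: A11, D6, E12, F4, F6, F11, G12, H9, H10.

First demand of the output computes:
  A5 = -(9) = -9
  F6 = -(0) = 0
  F11 = MAX(-9, 0) = 0
  H9 = 9 * 0 = 0
  F4 = 0 - 9 = -9
  H10 = 0 + 0 = 0
  A11 = ABS(0) = 0
  G12 = -(0) = 0
  D6 = MAX(0, -9) = 0

After the edit, cleaning proceeds:
  F6: a read changed (E12 0->8) — executes, giving -8.
  F11: a read changed (F6 0->-8) — executes, giving -8.
  H9: a read changed (F6 0->-8) — executes, giving -72.
  F4: a read changed (H9 0->-72) — executes, giving -81.
  H10: a read changed (H9 0->-72; F11 0->-8) — executes, giving -80.
  A11: a read changed (H10 0->-80) — executes, giving 80.
  G12: a read changed (A11 0->80) — executes, giving -80.
  D6: a read changed (G12 0->-80; F4 -9->-81) — executes, giving -80.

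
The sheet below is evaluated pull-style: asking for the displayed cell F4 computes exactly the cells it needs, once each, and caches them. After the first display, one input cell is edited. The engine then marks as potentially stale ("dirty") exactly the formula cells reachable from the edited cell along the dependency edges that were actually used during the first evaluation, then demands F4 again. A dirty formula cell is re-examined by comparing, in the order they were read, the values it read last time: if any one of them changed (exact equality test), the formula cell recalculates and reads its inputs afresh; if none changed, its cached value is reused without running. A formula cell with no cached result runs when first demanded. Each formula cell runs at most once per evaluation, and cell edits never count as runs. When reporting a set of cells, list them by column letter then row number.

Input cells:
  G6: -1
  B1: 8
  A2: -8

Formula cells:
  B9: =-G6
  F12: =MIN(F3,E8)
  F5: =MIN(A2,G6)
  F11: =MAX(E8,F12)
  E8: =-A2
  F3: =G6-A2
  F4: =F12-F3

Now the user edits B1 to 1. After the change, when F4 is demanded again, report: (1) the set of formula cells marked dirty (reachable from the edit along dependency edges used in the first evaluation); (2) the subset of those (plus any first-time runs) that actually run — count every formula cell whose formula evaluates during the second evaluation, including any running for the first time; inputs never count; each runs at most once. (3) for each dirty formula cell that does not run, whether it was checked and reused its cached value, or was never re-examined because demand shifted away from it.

The edit dirties: none.
0 formula cells run: none.
No dirty formula cell escaped a run.
Note the shortcut — nothing in the graph depends on B1 at all, so no recomputation happens.

First demand of the output computes:
  E8 = -(-8) = 8
  F3 = -1 - -8 = 7
  F12 = MIN(7, 8) = 7
  F4 = 7 - 7 = 0

After the edit, cleaning proceeds:
  no node depends on B1 at all; the second demand re-runs nothing.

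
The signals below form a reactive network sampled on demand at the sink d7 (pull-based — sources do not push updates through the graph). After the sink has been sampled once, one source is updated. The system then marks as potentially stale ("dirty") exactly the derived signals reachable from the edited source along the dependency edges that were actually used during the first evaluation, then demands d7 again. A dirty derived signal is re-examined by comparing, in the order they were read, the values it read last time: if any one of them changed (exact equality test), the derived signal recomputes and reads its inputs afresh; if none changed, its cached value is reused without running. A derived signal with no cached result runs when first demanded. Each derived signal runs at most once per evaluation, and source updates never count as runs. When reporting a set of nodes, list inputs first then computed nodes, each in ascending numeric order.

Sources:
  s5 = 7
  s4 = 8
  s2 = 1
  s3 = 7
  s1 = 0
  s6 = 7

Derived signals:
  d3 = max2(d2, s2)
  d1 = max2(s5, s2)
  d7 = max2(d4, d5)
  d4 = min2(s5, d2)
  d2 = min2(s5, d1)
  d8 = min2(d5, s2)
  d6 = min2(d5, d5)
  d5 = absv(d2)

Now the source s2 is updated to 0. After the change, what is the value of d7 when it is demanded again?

d7 now evaluates to 7.
The important point: d1 recomputes to an identical value, and the output ends up unchanged.

Initial pass — values computed on the first demand:
  d1 = max2(7, 1) = 7
  d2 = min2(7, 7) = 7
  d4 = min2(7, 7) = 7
  d5 = absv(7) = 7
  d7 = max2(7, 7) = 7

Second demand — change propagation:
  d1: re-runs because s2 1->0; new result 7 (unchanged).
  d2: re-examined; everything it read last time is the same (s5 unchanged, d1 unchanged) — cache 7 kept, no run.
  d4: re-examined; everything it read last time is the same (s5 unchanged, d2 unchanged) — cache 7 kept, no run.
  d5: re-examined; everything it read last time is the same (d2 unchanged) — cache 7 kept, no run.
  d7: re-examined; everything it read last time is the same (d4 unchanged, d5 unchanged) — cache 7 kept, no run.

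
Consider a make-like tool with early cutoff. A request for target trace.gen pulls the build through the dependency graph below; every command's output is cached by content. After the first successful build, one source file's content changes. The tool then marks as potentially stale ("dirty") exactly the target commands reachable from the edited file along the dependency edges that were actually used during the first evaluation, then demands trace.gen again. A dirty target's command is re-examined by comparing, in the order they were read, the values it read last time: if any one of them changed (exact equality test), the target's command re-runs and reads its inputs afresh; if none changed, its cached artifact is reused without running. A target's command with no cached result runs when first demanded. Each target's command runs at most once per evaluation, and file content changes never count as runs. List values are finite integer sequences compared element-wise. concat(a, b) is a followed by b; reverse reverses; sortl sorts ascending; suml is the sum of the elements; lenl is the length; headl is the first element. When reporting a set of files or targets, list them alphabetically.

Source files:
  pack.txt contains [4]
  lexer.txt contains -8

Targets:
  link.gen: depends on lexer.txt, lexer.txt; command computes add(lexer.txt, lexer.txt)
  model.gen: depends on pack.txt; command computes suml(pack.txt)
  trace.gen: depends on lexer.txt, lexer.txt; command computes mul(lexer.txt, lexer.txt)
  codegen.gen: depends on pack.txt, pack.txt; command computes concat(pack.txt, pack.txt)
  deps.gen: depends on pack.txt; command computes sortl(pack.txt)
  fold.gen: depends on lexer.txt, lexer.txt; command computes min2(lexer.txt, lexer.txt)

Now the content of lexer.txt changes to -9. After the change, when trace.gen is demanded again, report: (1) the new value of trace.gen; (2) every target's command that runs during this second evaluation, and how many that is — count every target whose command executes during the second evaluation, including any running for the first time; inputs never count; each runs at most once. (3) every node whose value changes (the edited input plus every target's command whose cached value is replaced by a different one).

Demanding trace.gen again yields 81.
1 target commands run: trace.gen.
The nodes whose values change: lexer.txt, trace.gen.

First demand of the output computes:
  trace.gen = mul(-8, -8) = 64

After the edit, cleaning proceeds:
  trace.gen: a read changed (lexer.txt -8->-9; lexer.txt -8->-9) — executes, giving 81.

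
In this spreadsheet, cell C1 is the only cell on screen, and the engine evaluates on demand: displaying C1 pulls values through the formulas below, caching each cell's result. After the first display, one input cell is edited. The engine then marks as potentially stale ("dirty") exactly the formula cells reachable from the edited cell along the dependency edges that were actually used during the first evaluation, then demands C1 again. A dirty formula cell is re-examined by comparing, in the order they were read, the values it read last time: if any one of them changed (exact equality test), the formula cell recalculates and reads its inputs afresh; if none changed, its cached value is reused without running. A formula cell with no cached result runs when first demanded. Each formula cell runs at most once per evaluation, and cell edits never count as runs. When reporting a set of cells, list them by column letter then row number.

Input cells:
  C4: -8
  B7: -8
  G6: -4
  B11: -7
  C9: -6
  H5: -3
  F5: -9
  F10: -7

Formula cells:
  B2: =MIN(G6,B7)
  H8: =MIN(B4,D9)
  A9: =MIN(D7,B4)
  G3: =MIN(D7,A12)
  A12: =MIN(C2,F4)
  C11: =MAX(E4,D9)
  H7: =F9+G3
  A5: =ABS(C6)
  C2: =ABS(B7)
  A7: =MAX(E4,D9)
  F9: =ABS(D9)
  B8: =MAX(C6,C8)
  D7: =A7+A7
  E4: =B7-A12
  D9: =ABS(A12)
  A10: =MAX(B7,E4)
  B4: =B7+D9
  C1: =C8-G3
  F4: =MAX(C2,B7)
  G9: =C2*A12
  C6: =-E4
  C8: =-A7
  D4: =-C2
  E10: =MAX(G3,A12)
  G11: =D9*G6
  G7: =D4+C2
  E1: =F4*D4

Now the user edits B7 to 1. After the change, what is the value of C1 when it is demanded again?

C1 now evaluates to -2.

Initial pass — values computed on the first demand:
  C2 = ABS(-8) = 8
  F4 = MAX(8, -8) = 8
  A12 = MIN(8, 8) = 8
  D9 = ABS(8) = 8
  E4 = -8 - 8 = -16
  A7 = MAX(-16, 8) = 8
  C8 = -(8) = -8
  D7 = 8 + 8 = 16
  G3 = MIN(16, 8) = 8
  C1 = -8 - 8 = -16

Second demand — change propagation:
  C2: re-runs because B7 -8->1; new result 1.
  F4: re-runs because C2 8->1; B7 -8->1; new result 1.
  A12: re-runs because C2 8->1; F4 8->1; new result 1.
  D9: re-runs because A12 8->1; new result 1.
  E4: re-runs because B7 -8->1; A12 8->1; new result 0.
  A7: re-runs because E4 -16->0; D9 8->1; new result 1.
  C8: re-runs because A7 8->1; new result -1.
  D7: re-runs because A7 8->1; A7 8->1; new result 2.
  G3: re-runs because D7 16->2; A12 8->1; new result 1.
  C1: re-runs because C8 -8->-1; G3 8->1; new result -2.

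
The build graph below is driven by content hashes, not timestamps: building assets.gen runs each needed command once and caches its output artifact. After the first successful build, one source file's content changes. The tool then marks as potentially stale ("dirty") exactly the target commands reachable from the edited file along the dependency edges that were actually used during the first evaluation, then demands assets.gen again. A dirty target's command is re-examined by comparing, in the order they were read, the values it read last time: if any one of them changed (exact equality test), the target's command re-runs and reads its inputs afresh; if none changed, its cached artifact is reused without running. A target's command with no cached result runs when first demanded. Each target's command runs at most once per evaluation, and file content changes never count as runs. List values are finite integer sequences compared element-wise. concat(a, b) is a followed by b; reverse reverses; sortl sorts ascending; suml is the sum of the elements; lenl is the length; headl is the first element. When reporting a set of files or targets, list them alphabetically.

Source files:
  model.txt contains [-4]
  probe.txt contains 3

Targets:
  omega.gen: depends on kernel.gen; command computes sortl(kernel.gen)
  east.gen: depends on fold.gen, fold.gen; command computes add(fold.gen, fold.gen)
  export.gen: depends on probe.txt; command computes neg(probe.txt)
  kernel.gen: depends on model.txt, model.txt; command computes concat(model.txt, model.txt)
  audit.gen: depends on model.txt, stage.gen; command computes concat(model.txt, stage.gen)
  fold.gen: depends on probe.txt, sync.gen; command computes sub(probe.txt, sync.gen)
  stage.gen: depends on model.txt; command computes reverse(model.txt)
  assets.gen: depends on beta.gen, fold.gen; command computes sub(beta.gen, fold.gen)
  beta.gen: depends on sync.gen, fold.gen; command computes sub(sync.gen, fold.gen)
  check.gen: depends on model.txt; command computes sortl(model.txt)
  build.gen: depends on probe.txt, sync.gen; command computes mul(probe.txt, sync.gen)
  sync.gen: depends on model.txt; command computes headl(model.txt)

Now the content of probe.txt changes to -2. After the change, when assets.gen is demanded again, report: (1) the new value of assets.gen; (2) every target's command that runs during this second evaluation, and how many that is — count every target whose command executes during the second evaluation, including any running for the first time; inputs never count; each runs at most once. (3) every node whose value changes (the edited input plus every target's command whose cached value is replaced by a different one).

Initial pass — values computed on the first demand:
  sync.gen = headl([-4]) = -4
  fold.gen = sub(3, -4) = 7
  beta.gen = sub(-4, 7) = -11
  assets.gen = sub(-11, 7) = -18

Second demand — change propagation:
  fold.gen: re-runs because probe.txt 3->-2; new result 2.
  beta.gen: re-runs because fold.gen 7->2; new result -6.
  assets.gen: re-runs because beta.gen -11->-6; fold.gen 7->2; new result -8.

assets.gen now evaluates to -8.
Run set: assets.gen, beta.gen, fold.gen (3 run).
Changed values: assets.gen, beta.gen, fold.gen, probe.txt.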